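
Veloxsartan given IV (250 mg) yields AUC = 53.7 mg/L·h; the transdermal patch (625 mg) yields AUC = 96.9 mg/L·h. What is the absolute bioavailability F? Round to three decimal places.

F = (AUC_ev / D_ev) / (AUC_iv / D_iv)
  = (96.9/625) / (53.7/250)
  = 0.15504 / 0.2148 = 0.7218

F = 0.722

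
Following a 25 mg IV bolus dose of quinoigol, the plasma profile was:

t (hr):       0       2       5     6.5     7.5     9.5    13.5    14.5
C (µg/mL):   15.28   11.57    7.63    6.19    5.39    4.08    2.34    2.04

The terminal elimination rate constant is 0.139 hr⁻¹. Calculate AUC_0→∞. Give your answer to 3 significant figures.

AUC = 111 µg/mL·hr

Trapezoidal AUC_0→14.5:
  [0→2]: (15.28+11.57)/2 × 2 = 26.85
  [2→5]: (11.57+7.63)/2 × 3 = 28.8
  [5→6.5]: (7.63+6.19)/2 × 1.5 = 10.365
  [6.5→7.5]: (6.19+5.39)/2 × 1 = 5.79
  [7.5→9.5]: (5.39+4.08)/2 × 2 = 9.47
  [9.5→13.5]: (4.08+2.34)/2 × 4 = 12.84
  [13.5→14.5]: (2.34+2.04)/2 × 1 = 2.19
  Sum = 96.305 µg/mL·hr
Extrapolated tail: C_last / k_e = 2.04 / 0.139 = 14.676
AUC_0→∞ = 96.305 + 14.676 = 110.981 µg/mL·hr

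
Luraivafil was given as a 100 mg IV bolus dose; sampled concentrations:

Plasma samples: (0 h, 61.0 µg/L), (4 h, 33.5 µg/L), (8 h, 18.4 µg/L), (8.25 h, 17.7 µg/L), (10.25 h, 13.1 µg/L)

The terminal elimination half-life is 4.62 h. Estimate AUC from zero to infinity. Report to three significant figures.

Trapezoidal AUC_0→10.25:
  [0→4]: (61.0+33.5)/2 × 4 = 189.0
  [4→8]: (33.5+18.4)/2 × 4 = 103.8
  [8→8.25]: (18.4+17.7)/2 × 0.25 = 4.5125
  [8.25→10.25]: (17.7+13.1)/2 × 2 = 30.8
  Sum = 328.1125 µg/L·h
k_e = ln2 / t½ = 0.693147 / 4.62 = 0.1500 h^-1
Extrapolated tail: C_last / k_e = 13.1 / 0.15 = 87.333
AUC_0→∞ = 328.1125 + 87.333 = 415.4455 µg/L·h

AUC = 415 µg/L·h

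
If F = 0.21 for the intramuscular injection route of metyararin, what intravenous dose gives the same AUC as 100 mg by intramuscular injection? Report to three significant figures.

D_iv = 21.0 mg

Systemic exposure from an extravascular dose = F × D_ev, so the equivalent IV dose is F × D_ev.
D_iv = F × D_ev = 0.21 × 100 = 21 mg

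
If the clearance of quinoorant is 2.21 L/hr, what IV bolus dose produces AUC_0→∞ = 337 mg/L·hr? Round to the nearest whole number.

Dose_iv = CL × AUC_0→∞
     = 2.21 × 337 = 744.77 mg

Dose = 745 mg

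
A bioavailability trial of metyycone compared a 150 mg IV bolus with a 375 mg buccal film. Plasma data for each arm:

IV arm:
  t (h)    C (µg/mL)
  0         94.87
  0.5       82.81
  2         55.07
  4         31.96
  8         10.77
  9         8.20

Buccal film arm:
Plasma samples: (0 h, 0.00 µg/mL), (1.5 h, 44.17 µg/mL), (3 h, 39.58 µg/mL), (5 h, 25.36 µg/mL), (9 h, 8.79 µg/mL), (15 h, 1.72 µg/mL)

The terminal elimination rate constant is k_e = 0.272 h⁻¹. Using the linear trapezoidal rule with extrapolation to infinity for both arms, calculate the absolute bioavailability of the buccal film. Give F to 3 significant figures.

F = 0.297

Trapezoidal AUC_0→9 (IV):
  [0→0.5]: (94.87+82.81)/2 × 0.5 = 44.42
  [0.5→2]: (82.81+55.07)/2 × 1.5 = 103.41
  [2→4]: (55.07+31.96)/2 × 2 = 87.03
  [4→8]: (31.96+10.77)/2 × 4 = 85.46
  [8→9]: (10.77+8.20)/2 × 1 = 9.485
  Sum = 329.805 µg/mL·h
IV tail: 8.20/0.272 = 30.147; AUC_iv,0→∞ = 329.805 + 30.147 = 359.952 µg/mL·h
Trapezoidal AUC_0→15 (buccal film):
  [0→1.5]: (0.00+44.17)/2 × 1.5 = 33.1275
  [1.5→3]: (44.17+39.58)/2 × 1.5 = 62.8125
  [3→5]: (39.58+25.36)/2 × 2 = 64.94
  [5→9]: (25.36+8.79)/2 × 4 = 68.3
  [9→15]: (8.79+1.72)/2 × 6 = 31.53
  Sum = 260.71 µg/mL·h
buccal film tail: 1.72/0.272 = 6.324; AUC_ev,0→∞ = 260.71 + 6.324 = 267.034 µg/mL·h
F = (AUC_ev/D_ev)/(AUC_iv/D_iv) = (267.034/375)/(359.952/150) = 0.712091/2.39968 = 0.2967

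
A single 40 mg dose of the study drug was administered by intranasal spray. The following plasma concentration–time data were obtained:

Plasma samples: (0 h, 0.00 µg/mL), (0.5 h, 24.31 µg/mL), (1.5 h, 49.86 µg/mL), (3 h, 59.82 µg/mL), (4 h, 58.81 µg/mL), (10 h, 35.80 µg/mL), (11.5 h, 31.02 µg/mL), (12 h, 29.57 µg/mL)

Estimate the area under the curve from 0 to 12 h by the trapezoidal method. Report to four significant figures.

Trapezoidal AUC_0→12:
  [0→0.5]: (0.00+24.31)/2 × 0.5 = 6.0775
  [0.5→1.5]: (24.31+49.86)/2 × 1 = 37.085
  [1.5→3]: (49.86+59.82)/2 × 1.5 = 82.26
  [3→4]: (59.82+58.81)/2 × 1 = 59.315
  [4→10]: (58.81+35.80)/2 × 6 = 283.83
  [10→11.5]: (35.80+31.02)/2 × 1.5 = 50.115
  [11.5→12]: (31.02+29.57)/2 × 0.5 = 15.1475
  Sum = 533.83 µg/mL·h

AUC = 533.8 µg/mL·h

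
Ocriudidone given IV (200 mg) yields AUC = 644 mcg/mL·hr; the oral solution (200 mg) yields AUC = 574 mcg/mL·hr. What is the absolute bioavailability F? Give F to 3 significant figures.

F = (AUC_ev / D_ev) / (AUC_iv / D_iv)
  = (574/200) / (644/200)
  = 2.87 / 3.22 = 0.8913

F = 0.891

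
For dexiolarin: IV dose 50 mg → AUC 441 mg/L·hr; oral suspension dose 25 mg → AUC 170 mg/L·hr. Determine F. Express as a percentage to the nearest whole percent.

F = 77%

F = (AUC_ev / D_ev) / (AUC_iv / D_iv)
  = (170/25) / (441/50)
  = 6.8 / 8.82 = 0.7710
  = 77.10%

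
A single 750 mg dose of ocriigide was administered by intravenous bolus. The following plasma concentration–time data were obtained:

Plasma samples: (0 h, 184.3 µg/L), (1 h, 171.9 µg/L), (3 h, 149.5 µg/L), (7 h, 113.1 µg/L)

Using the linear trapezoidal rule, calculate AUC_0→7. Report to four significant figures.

Trapezoidal AUC_0→7:
  [0→1]: (184.3+171.9)/2 × 1 = 178.1
  [1→3]: (171.9+149.5)/2 × 2 = 321.4
  [3→7]: (149.5+113.1)/2 × 4 = 525.2
  Sum = 1024.7 µg/L·h

AUC = 1025 µg/L·h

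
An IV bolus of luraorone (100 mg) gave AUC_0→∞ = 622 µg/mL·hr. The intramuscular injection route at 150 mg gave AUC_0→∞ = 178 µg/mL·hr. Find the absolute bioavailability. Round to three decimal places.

F = (AUC_ev / D_ev) / (AUC_iv / D_iv)
  = (178/150) / (622/100)
  = 1.18667 / 6.22 = 0.1908

F = 0.191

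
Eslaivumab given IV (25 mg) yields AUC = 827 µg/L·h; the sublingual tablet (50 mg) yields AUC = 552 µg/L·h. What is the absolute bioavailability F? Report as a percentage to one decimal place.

F = (AUC_ev / D_ev) / (AUC_iv / D_iv)
  = (552/50) / (827/25)
  = 11.04 / 33.08 = 0.3337
  = 33.37%

F = 33.4%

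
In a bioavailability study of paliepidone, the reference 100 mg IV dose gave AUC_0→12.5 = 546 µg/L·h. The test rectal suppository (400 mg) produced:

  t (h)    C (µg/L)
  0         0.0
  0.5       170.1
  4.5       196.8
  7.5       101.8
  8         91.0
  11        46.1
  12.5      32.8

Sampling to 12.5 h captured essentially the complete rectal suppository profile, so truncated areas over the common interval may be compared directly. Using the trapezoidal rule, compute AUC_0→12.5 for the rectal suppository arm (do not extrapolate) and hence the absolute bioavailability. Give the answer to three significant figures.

Trapezoidal AUC_0→12.5 (rectal suppository):
  [0→0.5]: (0.0+170.1)/2 × 0.5 = 42.525
  [0.5→4.5]: (170.1+196.8)/2 × 4 = 733.8
  [4.5→7.5]: (196.8+101.8)/2 × 3 = 447.9
  [7.5→8]: (101.8+91.0)/2 × 0.5 = 48.2
  [8→11]: (91.0+46.1)/2 × 3 = 205.65
  [11→12.5]: (46.1+32.8)/2 × 1.5 = 59.175
  Sum = 1537.25 µg/L·h
F = (AUC_ev/D_ev)/(AUC_iv/D_iv) = (1537.25/400)/(546/100) = 3.843125/5.46 = 0.7039

F = 0.704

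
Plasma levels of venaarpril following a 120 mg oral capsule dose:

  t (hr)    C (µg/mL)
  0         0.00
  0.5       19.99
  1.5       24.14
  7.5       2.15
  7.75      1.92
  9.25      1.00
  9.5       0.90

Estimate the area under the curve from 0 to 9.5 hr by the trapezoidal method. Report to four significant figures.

AUC = 108.9 µg/mL·hr

Trapezoidal AUC_0→9.5:
  [0→0.5]: (0.00+19.99)/2 × 0.5 = 4.9975
  [0.5→1.5]: (19.99+24.14)/2 × 1 = 22.065
  [1.5→7.5]: (24.14+2.15)/2 × 6 = 78.87
  [7.5→7.75]: (2.15+1.92)/2 × 0.25 = 0.50875
  [7.75→9.25]: (1.92+1.00)/2 × 1.5 = 2.19
  [9.25→9.5]: (1.00+0.90)/2 × 0.25 = 0.2375
  Sum = 108.86875 µg/mL·hr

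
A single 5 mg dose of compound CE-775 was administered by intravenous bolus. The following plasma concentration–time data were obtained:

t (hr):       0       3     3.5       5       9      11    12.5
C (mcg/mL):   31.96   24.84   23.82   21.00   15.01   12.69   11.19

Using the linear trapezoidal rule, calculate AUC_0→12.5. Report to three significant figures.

Trapezoidal AUC_0→12.5:
  [0→3]: (31.96+24.84)/2 × 3 = 85.2
  [3→3.5]: (24.84+23.82)/2 × 0.5 = 12.165
  [3.5→5]: (23.82+21.00)/2 × 1.5 = 33.615
  [5→9]: (21.00+15.01)/2 × 4 = 72.02
  [9→11]: (15.01+12.69)/2 × 2 = 27.7
  [11→12.5]: (12.69+11.19)/2 × 1.5 = 17.91
  Sum = 248.61 mcg/mL·hr

AUC = 249 mcg/mL·hr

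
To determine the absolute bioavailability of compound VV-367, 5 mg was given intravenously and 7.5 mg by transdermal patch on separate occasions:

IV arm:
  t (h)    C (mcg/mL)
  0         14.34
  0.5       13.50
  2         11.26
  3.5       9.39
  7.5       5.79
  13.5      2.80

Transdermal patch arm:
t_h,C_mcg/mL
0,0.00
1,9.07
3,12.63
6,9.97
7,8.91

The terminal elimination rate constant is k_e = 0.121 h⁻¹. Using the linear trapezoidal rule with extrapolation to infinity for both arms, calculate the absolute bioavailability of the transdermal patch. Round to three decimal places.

F = 0.794

Trapezoidal AUC_0→13.5 (IV):
  [0→0.5]: (14.34+13.50)/2 × 0.5 = 6.96
  [0.5→2]: (13.50+11.26)/2 × 1.5 = 18.57
  [2→3.5]: (11.26+9.39)/2 × 1.5 = 15.4875
  [3.5→7.5]: (9.39+5.79)/2 × 4 = 30.36
  [7.5→13.5]: (5.79+2.80)/2 × 6 = 25.77
  Sum = 97.1475 mcg/mL·h
IV tail: 2.80/0.121 = 23.140; AUC_iv,0→∞ = 97.1475 + 23.140 = 120.2875 mcg/mL·h
Trapezoidal AUC_0→7 (transdermal patch):
  [0→1]: (0.00+9.07)/2 × 1 = 4.535
  [1→3]: (9.07+12.63)/2 × 2 = 21.7
  [3→6]: (12.63+9.97)/2 × 3 = 33.9
  [6→7]: (9.97+8.91)/2 × 1 = 9.44
  Sum = 69.575 mcg/mL·h
transdermal patch tail: 8.91/0.121 = 73.636; AUC_ev,0→∞ = 69.575 + 73.636 = 143.211 mcg/mL·h
F = (AUC_ev/D_ev)/(AUC_iv/D_iv) = (143.211/7.5)/(120.2875/5) = 19.0948/24.0575 = 0.7937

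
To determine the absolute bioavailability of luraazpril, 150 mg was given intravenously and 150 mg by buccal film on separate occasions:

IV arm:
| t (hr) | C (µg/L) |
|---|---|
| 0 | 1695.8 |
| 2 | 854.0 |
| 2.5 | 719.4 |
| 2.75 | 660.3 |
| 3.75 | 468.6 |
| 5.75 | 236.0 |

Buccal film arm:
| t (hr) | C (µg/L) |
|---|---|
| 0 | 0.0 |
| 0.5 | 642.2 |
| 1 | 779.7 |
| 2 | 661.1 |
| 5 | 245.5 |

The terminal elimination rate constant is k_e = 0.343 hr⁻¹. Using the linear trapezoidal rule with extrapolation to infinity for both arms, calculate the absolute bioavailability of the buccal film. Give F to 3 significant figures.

F = 0.653

Trapezoidal AUC_0→5.75 (IV):
  [0→2]: (1695.8+854.0)/2 × 2 = 2549.8
  [2→2.5]: (854.0+719.4)/2 × 0.5 = 393.35
  [2.5→2.75]: (719.4+660.3)/2 × 0.25 = 172.4625
  [2.75→3.75]: (660.3+468.6)/2 × 1 = 564.45
  [3.75→5.75]: (468.6+236.0)/2 × 2 = 704.6
  Sum = 4384.6625 µg/L·hr
IV tail: 236.0/0.343 = 688.047; AUC_iv,0→∞ = 4384.6625 + 688.047 = 5072.7095 µg/L·hr
Trapezoidal AUC_0→5 (buccal film):
  [0→0.5]: (0.0+642.2)/2 × 0.5 = 160.55
  [0.5→1]: (642.2+779.7)/2 × 0.5 = 355.475
  [1→2]: (779.7+661.1)/2 × 1 = 720.4
  [2→5]: (661.1+245.5)/2 × 3 = 1359.9
  Sum = 2596.325 µg/L·hr
buccal film tail: 245.5/0.343 = 715.743; AUC_ev,0→∞ = 2596.325 + 715.743 = 3312.068 µg/L·hr
F = (AUC_ev/D_ev)/(AUC_iv/D_iv) = (3312.068/150)/(5072.7095/150) = 22.0805/33.8181 = 0.6529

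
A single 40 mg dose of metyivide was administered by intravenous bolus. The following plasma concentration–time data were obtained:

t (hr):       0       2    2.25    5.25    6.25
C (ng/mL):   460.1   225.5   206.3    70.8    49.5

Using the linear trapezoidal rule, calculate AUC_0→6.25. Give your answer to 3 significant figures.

Trapezoidal AUC_0→6.25:
  [0→2]: (460.1+225.5)/2 × 2 = 685.6
  [2→2.25]: (225.5+206.3)/2 × 0.25 = 53.975
  [2.25→5.25]: (206.3+70.8)/2 × 3 = 415.65
  [5.25→6.25]: (70.8+49.5)/2 × 1 = 60.15
  Sum = 1215.375 ng/mL·hr

AUC = 1220 ng/mL·hr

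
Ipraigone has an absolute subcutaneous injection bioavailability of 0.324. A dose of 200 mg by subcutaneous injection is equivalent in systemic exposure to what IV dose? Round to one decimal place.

Systemic exposure from an extravascular dose = F × D_ev, so the equivalent IV dose is F × D_ev.
D_iv = F × D_ev = 0.324 × 200 = 64.8 mg

D_iv = 64.8 mg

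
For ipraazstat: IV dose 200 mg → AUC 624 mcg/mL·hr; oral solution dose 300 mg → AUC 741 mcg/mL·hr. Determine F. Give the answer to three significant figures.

F = (AUC_ev / D_ev) / (AUC_iv / D_iv)
  = (741/300) / (624/200)
  = 2.47 / 3.12 = 0.7917

F = 0.792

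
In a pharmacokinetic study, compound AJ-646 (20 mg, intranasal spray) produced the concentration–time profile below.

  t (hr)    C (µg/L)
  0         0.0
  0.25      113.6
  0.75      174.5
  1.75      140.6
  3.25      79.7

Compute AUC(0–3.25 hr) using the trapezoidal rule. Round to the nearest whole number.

Trapezoidal AUC_0→3.25:
  [0→0.25]: (0.0+113.6)/2 × 0.25 = 14.2
  [0.25→0.75]: (113.6+174.5)/2 × 0.5 = 72.025
  [0.75→1.75]: (174.5+140.6)/2 × 1 = 157.55
  [1.75→3.25]: (140.6+79.7)/2 × 1.5 = 165.225
  Sum = 409.0 µg/L·hr

AUC = 409 µg/L·hr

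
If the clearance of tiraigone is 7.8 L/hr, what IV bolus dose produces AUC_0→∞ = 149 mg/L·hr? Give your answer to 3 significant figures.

Dose = 1160 mg

Dose_iv = CL × AUC_0→∞
     = 7.8 × 149 = 1162.2 mg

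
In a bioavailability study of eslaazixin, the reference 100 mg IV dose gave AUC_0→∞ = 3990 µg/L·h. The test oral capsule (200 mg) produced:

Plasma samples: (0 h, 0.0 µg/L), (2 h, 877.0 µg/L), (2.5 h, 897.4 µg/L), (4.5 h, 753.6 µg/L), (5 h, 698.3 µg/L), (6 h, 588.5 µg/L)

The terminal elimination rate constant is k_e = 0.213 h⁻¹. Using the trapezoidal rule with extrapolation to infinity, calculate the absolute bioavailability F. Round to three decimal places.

Trapezoidal AUC_0→6 (oral capsule):
  [0→2]: (0.0+877.0)/2 × 2 = 877.0
  [2→2.5]: (877.0+897.4)/2 × 0.5 = 443.6
  [2.5→4.5]: (897.4+753.6)/2 × 2 = 1651.0
  [4.5→5]: (753.6+698.3)/2 × 0.5 = 362.975
  [5→6]: (698.3+588.5)/2 × 1 = 643.4
  Sum = 3977.975 µg/L·h
Tail: C_last/k_e = 588.5/0.213 = 2762.911
AUC_0→∞ (oral capsule) = 3977.975 + 2762.911 = 6740.886 µg/L·h
F = (AUC_ev/D_ev)/(AUC_iv/D_iv) = (6740.886/200)/(3990/100) = 33.70443/39.9 = 0.8447

F = 0.845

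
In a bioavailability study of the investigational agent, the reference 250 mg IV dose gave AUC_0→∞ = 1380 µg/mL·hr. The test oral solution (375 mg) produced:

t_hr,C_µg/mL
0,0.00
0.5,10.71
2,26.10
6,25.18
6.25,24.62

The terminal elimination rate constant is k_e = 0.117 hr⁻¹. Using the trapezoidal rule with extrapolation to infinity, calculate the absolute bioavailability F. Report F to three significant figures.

F = 0.169

Trapezoidal AUC_0→6.25 (oral solution):
  [0→0.5]: (0.00+10.71)/2 × 0.5 = 2.6775
  [0.5→2]: (10.71+26.10)/2 × 1.5 = 27.6075
  [2→6]: (26.10+25.18)/2 × 4 = 102.56
  [6→6.25]: (25.18+24.62)/2 × 0.25 = 6.225
  Sum = 139.07 µg/mL·hr
Tail: C_last/k_e = 24.62/0.117 = 210.427
AUC_0→∞ (oral solution) = 139.07 + 210.427 = 349.497 µg/mL·hr
F = (AUC_ev/D_ev)/(AUC_iv/D_iv) = (349.497/375)/(1380/250) = 0.931992/5.52 = 0.1688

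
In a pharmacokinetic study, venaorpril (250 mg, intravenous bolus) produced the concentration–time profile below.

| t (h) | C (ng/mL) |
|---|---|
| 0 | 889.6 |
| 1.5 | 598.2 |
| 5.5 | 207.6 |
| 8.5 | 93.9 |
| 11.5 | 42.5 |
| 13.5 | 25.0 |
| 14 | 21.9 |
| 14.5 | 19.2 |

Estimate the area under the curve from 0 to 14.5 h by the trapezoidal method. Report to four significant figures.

AUC = 3474 ng/mL·h

Trapezoidal AUC_0→14.5:
  [0→1.5]: (889.6+598.2)/2 × 1.5 = 1115.85
  [1.5→5.5]: (598.2+207.6)/2 × 4 = 1611.6
  [5.5→8.5]: (207.6+93.9)/2 × 3 = 452.25
  [8.5→11.5]: (93.9+42.5)/2 × 3 = 204.6
  [11.5→13.5]: (42.5+25.0)/2 × 2 = 67.5
  [13.5→14]: (25.0+21.9)/2 × 0.5 = 11.725
  [14→14.5]: (21.9+19.2)/2 × 0.5 = 10.275
  Sum = 3473.8 ng/mL·h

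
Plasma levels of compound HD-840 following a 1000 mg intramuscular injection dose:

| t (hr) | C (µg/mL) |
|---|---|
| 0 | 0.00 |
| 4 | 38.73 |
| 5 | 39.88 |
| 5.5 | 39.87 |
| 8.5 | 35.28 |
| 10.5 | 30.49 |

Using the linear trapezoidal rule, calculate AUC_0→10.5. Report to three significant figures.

Trapezoidal AUC_0→10.5:
  [0→4]: (0.00+38.73)/2 × 4 = 77.46
  [4→5]: (38.73+39.88)/2 × 1 = 39.305
  [5→5.5]: (39.88+39.87)/2 × 0.5 = 19.9375
  [5.5→8.5]: (39.87+35.28)/2 × 3 = 112.725
  [8.5→10.5]: (35.28+30.49)/2 × 2 = 65.77
  Sum = 315.1975 µg/mL·hr

AUC = 315 µg/mL·hr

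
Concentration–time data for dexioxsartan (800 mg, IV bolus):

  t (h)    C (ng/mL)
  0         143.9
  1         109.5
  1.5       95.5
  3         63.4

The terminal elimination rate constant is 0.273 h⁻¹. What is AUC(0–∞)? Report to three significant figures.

Trapezoidal AUC_0→3:
  [0→1]: (143.9+109.5)/2 × 1 = 126.7
  [1→1.5]: (109.5+95.5)/2 × 0.5 = 51.25
  [1.5→3]: (95.5+63.4)/2 × 1.5 = 119.175
  Sum = 297.125 ng/mL·h
Extrapolated tail: C_last / k_e = 63.4 / 0.273 = 232.234
AUC_0→∞ = 297.125 + 232.234 = 529.359 ng/mL·h

AUC = 529 ng/mL·h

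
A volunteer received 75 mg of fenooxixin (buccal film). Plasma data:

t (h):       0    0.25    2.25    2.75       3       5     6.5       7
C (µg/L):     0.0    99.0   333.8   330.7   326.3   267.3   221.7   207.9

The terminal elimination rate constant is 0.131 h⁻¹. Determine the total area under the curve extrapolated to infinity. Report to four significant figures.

Trapezoidal AUC_0→7:
  [0→0.25]: (0.0+99.0)/2 × 0.25 = 12.375
  [0.25→2.25]: (99.0+333.8)/2 × 2 = 432.8
  [2.25→2.75]: (333.8+330.7)/2 × 0.5 = 166.125
  [2.75→3]: (330.7+326.3)/2 × 0.25 = 82.125
  [3→5]: (326.3+267.3)/2 × 2 = 593.6
  [5→6.5]: (267.3+221.7)/2 × 1.5 = 366.75
  [6.5→7]: (221.7+207.9)/2 × 0.5 = 107.4
  Sum = 1761.175 µg/L·h
Extrapolated tail: C_last / k_e = 207.9 / 0.131 = 1587.023
AUC_0→∞ = 1761.175 + 1587.023 = 3348.198 µg/L·h

AUC = 3348 µg/L·h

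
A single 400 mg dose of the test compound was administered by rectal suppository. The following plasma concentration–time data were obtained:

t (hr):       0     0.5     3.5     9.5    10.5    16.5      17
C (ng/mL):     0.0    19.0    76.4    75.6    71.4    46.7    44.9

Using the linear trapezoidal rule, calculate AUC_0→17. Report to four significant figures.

Trapezoidal AUC_0→17:
  [0→0.5]: (0.0+19.0)/2 × 0.5 = 4.75
  [0.5→3.5]: (19.0+76.4)/2 × 3 = 143.1
  [3.5→9.5]: (76.4+75.6)/2 × 6 = 456.0
  [9.5→10.5]: (75.6+71.4)/2 × 1 = 73.5
  [10.5→16.5]: (71.4+46.7)/2 × 6 = 354.3
  [16.5→17]: (46.7+44.9)/2 × 0.5 = 22.9
  Sum = 1054.55 ng/mL·hr

AUC = 1055 ng/mL·hr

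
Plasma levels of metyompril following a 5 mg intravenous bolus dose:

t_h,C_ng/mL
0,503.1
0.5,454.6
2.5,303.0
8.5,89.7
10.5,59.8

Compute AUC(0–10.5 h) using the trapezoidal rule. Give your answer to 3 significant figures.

Trapezoidal AUC_0→10.5:
  [0→0.5]: (503.1+454.6)/2 × 0.5 = 239.425
  [0.5→2.5]: (454.6+303.0)/2 × 2 = 757.6
  [2.5→8.5]: (303.0+89.7)/2 × 6 = 1178.1
  [8.5→10.5]: (89.7+59.8)/2 × 2 = 149.5
  Sum = 2324.625 ng/mL·h

AUC = 2320 ng/mL·h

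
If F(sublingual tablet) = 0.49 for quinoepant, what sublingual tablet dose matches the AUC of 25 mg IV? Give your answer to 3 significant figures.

D_sublingual = 51.0 mg

For equal systemic exposure: F × D_ev = D_iv
D_ev = D_iv / F = 25 / 0.49 = 51.0204 mg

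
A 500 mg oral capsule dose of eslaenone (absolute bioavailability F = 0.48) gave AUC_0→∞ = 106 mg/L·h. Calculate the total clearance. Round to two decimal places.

CL = 2.26 L/h

CL = F × Dose / AUC_0→∞
   = 0.48 × 500 / 106 = 2.26415 L/h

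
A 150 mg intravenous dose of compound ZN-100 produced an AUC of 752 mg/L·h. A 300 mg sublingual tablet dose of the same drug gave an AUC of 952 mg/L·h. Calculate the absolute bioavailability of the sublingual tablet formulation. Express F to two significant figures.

F = (AUC_ev / D_ev) / (AUC_iv / D_iv)
  = (952/300) / (752/150)
  = 3.17333 / 5.01333 = 0.6330

F = 0.63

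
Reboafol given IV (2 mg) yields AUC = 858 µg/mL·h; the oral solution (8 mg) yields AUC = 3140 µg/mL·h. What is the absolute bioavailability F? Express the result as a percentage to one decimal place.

F = 91.5%

F = (AUC_ev / D_ev) / (AUC_iv / D_iv)
  = (3140/8) / (858/2)
  = 392.5 / 429 = 0.9149
  = 91.49%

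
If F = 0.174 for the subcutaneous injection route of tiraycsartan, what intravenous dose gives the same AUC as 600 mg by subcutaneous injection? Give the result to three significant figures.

D_iv = 104 mg

Systemic exposure from an extravascular dose = F × D_ev, so the equivalent IV dose is F × D_ev.
D_iv = F × D_ev = 0.174 × 600 = 104.4 mg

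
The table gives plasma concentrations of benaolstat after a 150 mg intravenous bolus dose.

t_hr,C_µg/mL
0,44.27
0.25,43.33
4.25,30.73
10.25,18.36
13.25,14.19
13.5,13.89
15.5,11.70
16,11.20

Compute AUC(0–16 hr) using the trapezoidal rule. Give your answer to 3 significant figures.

AUC = 390 µg/mL·hr

Trapezoidal AUC_0→16:
  [0→0.25]: (44.27+43.33)/2 × 0.25 = 10.95
  [0.25→4.25]: (43.33+30.73)/2 × 4 = 148.12
  [4.25→10.25]: (30.73+18.36)/2 × 6 = 147.27
  [10.25→13.25]: (18.36+14.19)/2 × 3 = 48.825
  [13.25→13.5]: (14.19+13.89)/2 × 0.25 = 3.51
  [13.5→15.5]: (13.89+11.70)/2 × 2 = 25.59
  [15.5→16]: (11.70+11.20)/2 × 0.5 = 5.725
  Sum = 389.99 µg/mL·hr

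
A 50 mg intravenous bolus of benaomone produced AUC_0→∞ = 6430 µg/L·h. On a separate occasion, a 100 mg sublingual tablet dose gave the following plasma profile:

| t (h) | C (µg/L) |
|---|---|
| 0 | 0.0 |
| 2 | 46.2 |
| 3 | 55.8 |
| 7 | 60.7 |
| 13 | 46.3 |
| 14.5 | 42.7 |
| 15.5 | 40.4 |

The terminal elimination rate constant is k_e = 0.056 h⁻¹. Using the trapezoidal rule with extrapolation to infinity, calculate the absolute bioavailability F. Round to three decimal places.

F = 0.115

Trapezoidal AUC_0→15.5 (sublingual tablet):
  [0→2]: (0.0+46.2)/2 × 2 = 46.2
  [2→3]: (46.2+55.8)/2 × 1 = 51.0
  [3→7]: (55.8+60.7)/2 × 4 = 233.0
  [7→13]: (60.7+46.3)/2 × 6 = 321.0
  [13→14.5]: (46.3+42.7)/2 × 1.5 = 66.75
  [14.5→15.5]: (42.7+40.4)/2 × 1 = 41.55
  Sum = 759.5 µg/L·h
Tail: C_last/k_e = 40.4/0.056 = 721.429
AUC_0→∞ (sublingual tablet) = 759.5 + 721.429 = 1480.929 µg/L·h
F = (AUC_ev/D_ev)/(AUC_iv/D_iv) = (1480.929/100)/(6430/50) = 14.80929/128.6 = 0.1152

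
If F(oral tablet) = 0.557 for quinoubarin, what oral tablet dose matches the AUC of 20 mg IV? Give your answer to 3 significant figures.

D_oral = 35.9 mg

For equal systemic exposure: F × D_ev = D_iv
D_ev = D_iv / F = 20 / 0.557 = 35.9066 mg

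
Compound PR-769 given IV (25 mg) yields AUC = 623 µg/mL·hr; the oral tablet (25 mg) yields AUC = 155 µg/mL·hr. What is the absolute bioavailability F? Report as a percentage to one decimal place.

F = (AUC_ev / D_ev) / (AUC_iv / D_iv)
  = (155/25) / (623/25)
  = 6.2 / 24.92 = 0.2488
  = 24.88%

F = 24.9%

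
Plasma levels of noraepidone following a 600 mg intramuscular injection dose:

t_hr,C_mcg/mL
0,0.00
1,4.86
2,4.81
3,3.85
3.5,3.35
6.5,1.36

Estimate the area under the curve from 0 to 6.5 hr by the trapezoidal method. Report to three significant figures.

Trapezoidal AUC_0→6.5:
  [0→1]: (0.00+4.86)/2 × 1 = 2.43
  [1→2]: (4.86+4.81)/2 × 1 = 4.835
  [2→3]: (4.81+3.85)/2 × 1 = 4.33
  [3→3.5]: (3.85+3.35)/2 × 0.5 = 1.8
  [3.5→6.5]: (3.35+1.36)/2 × 3 = 7.065
  Sum = 20.46 mcg/mL·hr

AUC = 20.5 mcg/mL·hr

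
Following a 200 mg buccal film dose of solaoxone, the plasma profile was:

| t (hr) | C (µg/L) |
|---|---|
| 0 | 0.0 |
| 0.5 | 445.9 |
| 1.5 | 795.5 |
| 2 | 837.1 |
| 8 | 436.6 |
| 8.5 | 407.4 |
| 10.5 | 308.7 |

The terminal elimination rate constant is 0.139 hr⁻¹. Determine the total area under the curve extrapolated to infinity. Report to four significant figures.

Trapezoidal AUC_0→10.5:
  [0→0.5]: (0.0+445.9)/2 × 0.5 = 111.475
  [0.5→1.5]: (445.9+795.5)/2 × 1 = 620.7
  [1.5→2]: (795.5+837.1)/2 × 0.5 = 408.15
  [2→8]: (837.1+436.6)/2 × 6 = 3821.1
  [8→8.5]: (436.6+407.4)/2 × 0.5 = 211.0
  [8.5→10.5]: (407.4+308.7)/2 × 2 = 716.1
  Sum = 5888.525 µg/L·hr
Extrapolated tail: C_last / k_e = 308.7 / 0.139 = 2220.863
AUC_0→∞ = 5888.525 + 2220.863 = 8109.388 µg/L·hr

AUC = 8109 µg/L·hr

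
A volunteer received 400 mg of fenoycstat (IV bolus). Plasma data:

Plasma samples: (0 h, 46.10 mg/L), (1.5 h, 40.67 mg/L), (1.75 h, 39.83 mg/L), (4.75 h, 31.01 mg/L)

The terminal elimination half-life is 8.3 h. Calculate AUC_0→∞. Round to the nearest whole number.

Trapezoidal AUC_0→4.75:
  [0→1.5]: (46.10+40.67)/2 × 1.5 = 65.0775
  [1.5→1.75]: (40.67+39.83)/2 × 0.25 = 10.0625
  [1.75→4.75]: (39.83+31.01)/2 × 3 = 106.26
  Sum = 181.4 mg/L·h
k_e = ln2 / t½ = 0.693147 / 8.3 = 0.0835 h^-1
Extrapolated tail: C_last / k_e = 31.01 / 0.0835 = 371.377
AUC_0→∞ = 181.4 + 371.377 = 552.777 mg/L·h

AUC = 553 mg/L·h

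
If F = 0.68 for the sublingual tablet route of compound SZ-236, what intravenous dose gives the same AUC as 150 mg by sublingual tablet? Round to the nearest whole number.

Systemic exposure from an extravascular dose = F × D_ev, so the equivalent IV dose is F × D_ev.
D_iv = F × D_ev = 0.68 × 150 = 102 mg

D_iv = 102 mg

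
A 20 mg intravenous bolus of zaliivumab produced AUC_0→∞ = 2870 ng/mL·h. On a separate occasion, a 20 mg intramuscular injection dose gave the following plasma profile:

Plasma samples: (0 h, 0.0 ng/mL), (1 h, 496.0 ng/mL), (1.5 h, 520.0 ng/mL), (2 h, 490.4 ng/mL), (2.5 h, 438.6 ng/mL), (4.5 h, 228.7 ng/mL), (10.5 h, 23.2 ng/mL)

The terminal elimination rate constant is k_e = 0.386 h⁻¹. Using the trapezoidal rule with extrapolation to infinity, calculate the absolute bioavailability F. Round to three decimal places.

Trapezoidal AUC_0→10.5 (intramuscular injection):
  [0→1]: (0.0+496.0)/2 × 1 = 248.0
  [1→1.5]: (496.0+520.0)/2 × 0.5 = 254.0
  [1.5→2]: (520.0+490.4)/2 × 0.5 = 252.6
  [2→2.5]: (490.4+438.6)/2 × 0.5 = 232.25
  [2.5→4.5]: (438.6+228.7)/2 × 2 = 667.3
  [4.5→10.5]: (228.7+23.2)/2 × 6 = 755.7
  Sum = 2409.85 ng/mL·h
Tail: C_last/k_e = 23.2/0.386 = 60.104
AUC_0→∞ (intramuscular injection) = 2409.85 + 60.104 = 2469.954 ng/mL·h
F = (AUC_ev/D_ev)/(AUC_iv/D_iv) = (2469.954/20)/(2870/20) = 123.4977/143.5 = 0.8606

F = 0.861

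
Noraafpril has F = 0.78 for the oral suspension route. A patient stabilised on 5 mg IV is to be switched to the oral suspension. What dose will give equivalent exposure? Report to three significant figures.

D_oral = 6.41 mg

For equal systemic exposure: F × D_ev = D_iv
D_ev = D_iv / F = 5 / 0.78 = 6.41026 mg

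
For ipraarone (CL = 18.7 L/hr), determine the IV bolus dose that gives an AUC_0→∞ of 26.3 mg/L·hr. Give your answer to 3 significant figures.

Dose_iv = CL × AUC_0→∞
     = 18.7 × 26.3 = 491.81 mg

Dose = 492 mg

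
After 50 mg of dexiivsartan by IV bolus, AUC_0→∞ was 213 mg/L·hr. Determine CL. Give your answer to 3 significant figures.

CL = 0.235 L/hr

CL = Dose_iv / AUC_0→∞
   = 50 / 213 = 0.234742 L/hr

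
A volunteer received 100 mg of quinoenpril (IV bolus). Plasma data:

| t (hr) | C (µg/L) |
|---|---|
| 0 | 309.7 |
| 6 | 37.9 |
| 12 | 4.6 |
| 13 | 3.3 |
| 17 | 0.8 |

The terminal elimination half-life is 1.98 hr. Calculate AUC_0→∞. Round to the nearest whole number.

AUC = 1185 µg/L·hr

Trapezoidal AUC_0→17:
  [0→6]: (309.7+37.9)/2 × 6 = 1042.8
  [6→12]: (37.9+4.6)/2 × 6 = 127.5
  [12→13]: (4.6+3.3)/2 × 1 = 3.95
  [13→17]: (3.3+0.8)/2 × 4 = 8.2
  Sum = 1182.45 µg/L·hr
k_e = ln2 / t½ = 0.693147 / 1.98 = 0.3501 hr^-1
Extrapolated tail: C_last / k_e = 0.8 / 0.3501 = 2.285
AUC_0→∞ = 1182.45 + 2.285 = 1184.735 µg/L·hr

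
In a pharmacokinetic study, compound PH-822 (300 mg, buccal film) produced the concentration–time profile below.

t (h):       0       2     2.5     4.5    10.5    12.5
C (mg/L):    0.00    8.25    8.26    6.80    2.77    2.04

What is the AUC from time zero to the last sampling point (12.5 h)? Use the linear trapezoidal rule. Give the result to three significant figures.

Trapezoidal AUC_0→12.5:
  [0→2]: (0.00+8.25)/2 × 2 = 8.25
  [2→2.5]: (8.25+8.26)/2 × 0.5 = 4.1275
  [2.5→4.5]: (8.26+6.80)/2 × 2 = 15.06
  [4.5→10.5]: (6.80+2.77)/2 × 6 = 28.71
  [10.5→12.5]: (2.77+2.04)/2 × 2 = 4.81
  Sum = 60.9575 mg/L·h

AUC = 61.0 mg/L·h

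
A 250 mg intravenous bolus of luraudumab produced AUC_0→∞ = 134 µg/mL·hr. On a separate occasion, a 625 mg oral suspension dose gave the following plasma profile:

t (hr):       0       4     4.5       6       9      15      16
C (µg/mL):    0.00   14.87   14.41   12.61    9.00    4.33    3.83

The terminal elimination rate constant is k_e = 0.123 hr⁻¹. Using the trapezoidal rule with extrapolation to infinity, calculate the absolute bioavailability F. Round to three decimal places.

F = 0.492

Trapezoidal AUC_0→16 (oral suspension):
  [0→4]: (0.00+14.87)/2 × 4 = 29.74
  [4→4.5]: (14.87+14.41)/2 × 0.5 = 7.32
  [4.5→6]: (14.41+12.61)/2 × 1.5 = 20.265
  [6→9]: (12.61+9.00)/2 × 3 = 32.415
  [9→15]: (9.00+4.33)/2 × 6 = 39.99
  [15→16]: (4.33+3.83)/2 × 1 = 4.08
  Sum = 133.81 µg/mL·hr
Tail: C_last/k_e = 3.83/0.123 = 31.138
AUC_0→∞ (oral suspension) = 133.81 + 31.138 = 164.948 µg/mL·hr
F = (AUC_ev/D_ev)/(AUC_iv/D_iv) = (164.948/625)/(134/250) = 0.2639168/0.536 = 0.4924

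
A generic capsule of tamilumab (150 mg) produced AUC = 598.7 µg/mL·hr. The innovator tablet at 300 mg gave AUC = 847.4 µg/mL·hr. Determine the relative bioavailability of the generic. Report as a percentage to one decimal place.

F_rel = 141.3%

F_rel = (AUC_test/D_test) / (AUC_ref/D_ref)
      = (598.7/150) / (847.4/300)
      = 3.99133 / 2.82467 = 1.4130 = 141.30%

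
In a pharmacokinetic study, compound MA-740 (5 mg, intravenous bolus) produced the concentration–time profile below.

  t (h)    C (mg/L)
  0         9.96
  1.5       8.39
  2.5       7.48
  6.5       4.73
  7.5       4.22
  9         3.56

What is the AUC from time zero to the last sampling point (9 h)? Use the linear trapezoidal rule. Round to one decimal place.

AUC = 56.4 mg/L·h

Trapezoidal AUC_0→9:
  [0→1.5]: (9.96+8.39)/2 × 1.5 = 13.7625
  [1.5→2.5]: (8.39+7.48)/2 × 1 = 7.935
  [2.5→6.5]: (7.48+4.73)/2 × 4 = 24.42
  [6.5→7.5]: (4.73+4.22)/2 × 1 = 4.475
  [7.5→9]: (4.22+3.56)/2 × 1.5 = 5.835
  Sum = 56.4275 mg/L·h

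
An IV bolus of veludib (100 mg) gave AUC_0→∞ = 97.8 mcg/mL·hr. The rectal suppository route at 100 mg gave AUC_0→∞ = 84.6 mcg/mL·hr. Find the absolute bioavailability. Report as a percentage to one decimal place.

F = 86.5%

F = (AUC_ev / D_ev) / (AUC_iv / D_iv)
  = (84.6/100) / (97.8/100)
  = 0.846 / 0.978 = 0.8650
  = 86.50%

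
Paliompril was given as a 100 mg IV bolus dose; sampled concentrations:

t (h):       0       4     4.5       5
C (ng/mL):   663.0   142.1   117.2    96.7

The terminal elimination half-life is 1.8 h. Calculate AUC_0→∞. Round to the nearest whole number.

AUC = 1980 ng/mL·h

Trapezoidal AUC_0→5:
  [0→4]: (663.0+142.1)/2 × 4 = 1610.2
  [4→4.5]: (142.1+117.2)/2 × 0.5 = 64.825
  [4.5→5]: (117.2+96.7)/2 × 0.5 = 53.475
  Sum = 1728.5 ng/mL·h
k_e = ln2 / t½ = 0.693147 / 1.8 = 0.3851 h^-1
Extrapolated tail: C_last / k_e = 96.7 / 0.3851 = 251.104
AUC_0→∞ = 1728.5 + 251.104 = 1979.604 ng/mL·h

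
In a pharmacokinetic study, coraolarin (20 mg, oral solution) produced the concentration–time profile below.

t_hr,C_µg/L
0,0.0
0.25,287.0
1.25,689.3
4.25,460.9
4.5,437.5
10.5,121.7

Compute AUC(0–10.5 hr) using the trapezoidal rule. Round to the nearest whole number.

AUC = 4039 µg/L·hr

Trapezoidal AUC_0→10.5:
  [0→0.25]: (0.0+287.0)/2 × 0.25 = 35.875
  [0.25→1.25]: (287.0+689.3)/2 × 1 = 488.15
  [1.25→4.25]: (689.3+460.9)/2 × 3 = 1725.3
  [4.25→4.5]: (460.9+437.5)/2 × 0.25 = 112.3
  [4.5→10.5]: (437.5+121.7)/2 × 6 = 1677.6
  Sum = 4039.225 µg/L·hr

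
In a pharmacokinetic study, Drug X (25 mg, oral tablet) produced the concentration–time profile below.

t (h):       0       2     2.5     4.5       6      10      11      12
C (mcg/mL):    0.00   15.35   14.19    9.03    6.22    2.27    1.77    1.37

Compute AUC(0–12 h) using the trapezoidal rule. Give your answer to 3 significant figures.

AUC = 78.0 mcg/mL·h

Trapezoidal AUC_0→12:
  [0→2]: (0.00+15.35)/2 × 2 = 15.35
  [2→2.5]: (15.35+14.19)/2 × 0.5 = 7.385
  [2.5→4.5]: (14.19+9.03)/2 × 2 = 23.22
  [4.5→6]: (9.03+6.22)/2 × 1.5 = 11.4375
  [6→10]: (6.22+2.27)/2 × 4 = 16.98
  [10→11]: (2.27+1.77)/2 × 1 = 2.02
  [11→12]: (1.77+1.37)/2 × 1 = 1.57
  Sum = 77.9625 mcg/mL·h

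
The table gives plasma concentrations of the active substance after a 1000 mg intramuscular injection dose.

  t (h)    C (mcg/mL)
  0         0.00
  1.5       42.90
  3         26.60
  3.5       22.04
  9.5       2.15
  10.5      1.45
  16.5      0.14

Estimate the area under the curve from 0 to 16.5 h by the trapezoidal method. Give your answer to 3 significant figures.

AUC = 176 mcg/mL·h

Trapezoidal AUC_0→16.5:
  [0→1.5]: (0.00+42.90)/2 × 1.5 = 32.175
  [1.5→3]: (42.90+26.60)/2 × 1.5 = 52.125
  [3→3.5]: (26.60+22.04)/2 × 0.5 = 12.16
  [3.5→9.5]: (22.04+2.15)/2 × 6 = 72.57
  [9.5→10.5]: (2.15+1.45)/2 × 1 = 1.8
  [10.5→16.5]: (1.45+0.14)/2 × 6 = 4.77
  Sum = 175.6 mcg/mL·h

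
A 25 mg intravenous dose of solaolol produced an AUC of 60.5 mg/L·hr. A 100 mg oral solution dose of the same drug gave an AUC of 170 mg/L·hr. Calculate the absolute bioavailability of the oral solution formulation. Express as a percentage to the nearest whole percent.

F = 70%

F = (AUC_ev / D_ev) / (AUC_iv / D_iv)
  = (170/100) / (60.5/25)
  = 1.7 / 2.42 = 0.7025
  = 70.25%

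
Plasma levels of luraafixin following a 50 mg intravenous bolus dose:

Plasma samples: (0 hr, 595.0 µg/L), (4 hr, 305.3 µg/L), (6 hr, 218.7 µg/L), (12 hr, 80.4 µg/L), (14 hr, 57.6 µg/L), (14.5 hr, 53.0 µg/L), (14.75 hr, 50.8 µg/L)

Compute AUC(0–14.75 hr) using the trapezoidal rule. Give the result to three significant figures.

AUC = 3400 µg/L·hr

Trapezoidal AUC_0→14.75:
  [0→4]: (595.0+305.3)/2 × 4 = 1800.6
  [4→6]: (305.3+218.7)/2 × 2 = 524.0
  [6→12]: (218.7+80.4)/2 × 6 = 897.3
  [12→14]: (80.4+57.6)/2 × 2 = 138.0
  [14→14.5]: (57.6+53.0)/2 × 0.5 = 27.65
  [14.5→14.75]: (53.0+50.8)/2 × 0.25 = 12.975
  Sum = 3400.525 µg/L·hr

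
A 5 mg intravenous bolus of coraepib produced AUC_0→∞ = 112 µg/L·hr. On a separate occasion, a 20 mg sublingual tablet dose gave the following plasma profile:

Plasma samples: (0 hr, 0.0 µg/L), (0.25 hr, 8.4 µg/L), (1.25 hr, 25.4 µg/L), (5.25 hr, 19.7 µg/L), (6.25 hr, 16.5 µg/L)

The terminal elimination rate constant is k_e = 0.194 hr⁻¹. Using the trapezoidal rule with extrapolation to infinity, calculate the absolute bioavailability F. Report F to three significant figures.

Trapezoidal AUC_0→6.25 (sublingual tablet):
  [0→0.25]: (0.0+8.4)/2 × 0.25 = 1.05
  [0.25→1.25]: (8.4+25.4)/2 × 1 = 16.9
  [1.25→5.25]: (25.4+19.7)/2 × 4 = 90.2
  [5.25→6.25]: (19.7+16.5)/2 × 1 = 18.1
  Sum = 126.25 µg/L·hr
Tail: C_last/k_e = 16.5/0.194 = 85.052
AUC_0→∞ (sublingual tablet) = 126.25 + 85.052 = 211.302 µg/L·hr
F = (AUC_ev/D_ev)/(AUC_iv/D_iv) = (211.302/20)/(112/5) = 10.5651/22.4 = 0.4717

F = 0.472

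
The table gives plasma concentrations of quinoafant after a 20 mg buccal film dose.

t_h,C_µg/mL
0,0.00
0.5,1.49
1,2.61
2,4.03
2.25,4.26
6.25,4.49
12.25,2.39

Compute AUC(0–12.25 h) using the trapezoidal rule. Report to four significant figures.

AUC = 43.89 µg/mL·h

Trapezoidal AUC_0→12.25:
  [0→0.5]: (0.00+1.49)/2 × 0.5 = 0.3725
  [0.5→1]: (1.49+2.61)/2 × 0.5 = 1.025
  [1→2]: (2.61+4.03)/2 × 1 = 3.32
  [2→2.25]: (4.03+4.26)/2 × 0.25 = 1.03625
  [2.25→6.25]: (4.26+4.49)/2 × 4 = 17.5
  [6.25→12.25]: (4.49+2.39)/2 × 6 = 20.64
  Sum = 43.89375 µg/mL·h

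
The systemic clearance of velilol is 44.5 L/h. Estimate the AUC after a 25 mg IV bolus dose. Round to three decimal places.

AUC_0→∞ = Dose_iv / CL
        = 25 / 44.5 = 0.561798 mg/L·h

AUC = 0.562 mg/L·h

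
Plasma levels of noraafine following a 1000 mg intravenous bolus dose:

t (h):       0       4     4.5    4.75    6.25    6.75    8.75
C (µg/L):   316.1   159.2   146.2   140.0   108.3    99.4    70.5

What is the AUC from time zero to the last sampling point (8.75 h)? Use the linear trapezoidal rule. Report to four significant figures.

AUC = 1471 µg/L·h

Trapezoidal AUC_0→8.75:
  [0→4]: (316.1+159.2)/2 × 4 = 950.6
  [4→4.5]: (159.2+146.2)/2 × 0.5 = 76.35
  [4.5→4.75]: (146.2+140.0)/2 × 0.25 = 35.775
  [4.75→6.25]: (140.0+108.3)/2 × 1.5 = 186.225
  [6.25→6.75]: (108.3+99.4)/2 × 0.5 = 51.925
  [6.75→8.75]: (99.4+70.5)/2 × 2 = 169.9
  Sum = 1470.775 µg/L·h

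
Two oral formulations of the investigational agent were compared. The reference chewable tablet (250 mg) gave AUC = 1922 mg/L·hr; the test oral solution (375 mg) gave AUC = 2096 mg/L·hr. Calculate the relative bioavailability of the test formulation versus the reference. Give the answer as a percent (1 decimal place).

F_rel = (AUC_test/D_test) / (AUC_ref/D_ref)
      = (2096/375) / (1922/250)
      = 5.58933 / 7.688 = 0.7270 = 72.70%

F_rel = 72.7%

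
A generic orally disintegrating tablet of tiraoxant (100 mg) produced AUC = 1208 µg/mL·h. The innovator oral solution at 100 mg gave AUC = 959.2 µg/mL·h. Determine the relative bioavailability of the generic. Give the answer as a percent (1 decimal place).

F_rel = 125.9%

F_rel = (AUC_test/D_test) / (AUC_ref/D_ref)
      = (1208/100) / (959.2/100)
      = 12.08 / 9.592 = 1.2594 = 125.94%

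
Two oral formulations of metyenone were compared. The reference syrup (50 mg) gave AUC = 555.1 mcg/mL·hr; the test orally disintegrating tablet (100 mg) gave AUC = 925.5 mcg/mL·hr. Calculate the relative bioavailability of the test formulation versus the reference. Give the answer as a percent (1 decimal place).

F_rel = (AUC_test/D_test) / (AUC_ref/D_ref)
      = (925.5/100) / (555.1/50)
      = 9.255 / 11.102 = 0.8336 = 83.36%

F_rel = 83.4%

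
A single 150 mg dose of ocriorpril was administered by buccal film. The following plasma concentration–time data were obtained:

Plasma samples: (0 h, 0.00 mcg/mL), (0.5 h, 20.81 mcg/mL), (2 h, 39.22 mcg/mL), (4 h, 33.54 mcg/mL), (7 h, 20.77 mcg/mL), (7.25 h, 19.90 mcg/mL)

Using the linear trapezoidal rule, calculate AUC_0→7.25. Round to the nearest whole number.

Trapezoidal AUC_0→7.25:
  [0→0.5]: (0.00+20.81)/2 × 0.5 = 5.2025
  [0.5→2]: (20.81+39.22)/2 × 1.5 = 45.0225
  [2→4]: (39.22+33.54)/2 × 2 = 72.76
  [4→7]: (33.54+20.77)/2 × 3 = 81.465
  [7→7.25]: (20.77+19.90)/2 × 0.25 = 5.08375
  Sum = 209.53375 mcg/mL·h

AUC = 210 mcg/mL·h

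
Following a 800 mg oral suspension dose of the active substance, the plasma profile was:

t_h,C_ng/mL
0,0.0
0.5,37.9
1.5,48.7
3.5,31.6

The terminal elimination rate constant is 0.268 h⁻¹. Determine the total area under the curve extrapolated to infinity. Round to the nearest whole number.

Trapezoidal AUC_0→3.5:
  [0→0.5]: (0.0+37.9)/2 × 0.5 = 9.475
  [0.5→1.5]: (37.9+48.7)/2 × 1 = 43.3
  [1.5→3.5]: (48.7+31.6)/2 × 2 = 80.3
  Sum = 133.075 ng/mL·h
Extrapolated tail: C_last / k_e = 31.6 / 0.268 = 117.910
AUC_0→∞ = 133.075 + 117.910 = 250.985 ng/mL·h

AUC = 251 ng/mL·h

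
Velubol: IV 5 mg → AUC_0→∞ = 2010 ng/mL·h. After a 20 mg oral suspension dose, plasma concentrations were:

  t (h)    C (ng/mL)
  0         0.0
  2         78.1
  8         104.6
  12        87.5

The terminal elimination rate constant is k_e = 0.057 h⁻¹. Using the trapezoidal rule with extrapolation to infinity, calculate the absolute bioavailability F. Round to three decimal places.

F = 0.317

Trapezoidal AUC_0→12 (oral suspension):
  [0→2]: (0.0+78.1)/2 × 2 = 78.1
  [2→8]: (78.1+104.6)/2 × 6 = 548.1
  [8→12]: (104.6+87.5)/2 × 4 = 384.2
  Sum = 1010.4 ng/mL·h
Tail: C_last/k_e = 87.5/0.057 = 1535.088
AUC_0→∞ (oral suspension) = 1010.4 + 1535.088 = 2545.488 ng/mL·h
F = (AUC_ev/D_ev)/(AUC_iv/D_iv) = (2545.488/20)/(2010/5) = 127.2744/402 = 0.3166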